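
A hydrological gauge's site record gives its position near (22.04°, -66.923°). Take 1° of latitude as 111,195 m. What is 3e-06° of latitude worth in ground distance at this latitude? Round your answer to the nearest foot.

Along a meridian 3e-06° is 3e-06 × 111195 = 0.333585 m.
Converting: 0.333585 m × 3.2808 ft/m ≈ 1.0944 ft.

1 feet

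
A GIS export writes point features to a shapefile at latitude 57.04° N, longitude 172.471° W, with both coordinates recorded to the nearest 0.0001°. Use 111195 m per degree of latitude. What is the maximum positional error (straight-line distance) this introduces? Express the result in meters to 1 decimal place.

Rounding to 4 decimal places leaves each coordinate within ±5e-05° of the true value.
North–south component: 5e-05° × 111195 = 5.55975 m.
Longitude error → 5e-05 × 111195 × cos 57.04° = 5e-05 × 111195 × 0.5441 ≈ 3.0248 m.
Worst case both components are at the extreme and orthogonal: √(5.55975² + 3.0248²) ≈ 6.32932 m.

6.3 meters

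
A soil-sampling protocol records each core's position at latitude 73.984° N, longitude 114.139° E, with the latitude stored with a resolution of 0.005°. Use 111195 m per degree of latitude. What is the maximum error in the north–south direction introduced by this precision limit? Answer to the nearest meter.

With a 0.005° grid the true value lies within half a step, ±0.005°/2 = ±0.0025°, of the stored one.
North–south distance: 0.0025° × 111195 m/° = 277.988 m.

278 meters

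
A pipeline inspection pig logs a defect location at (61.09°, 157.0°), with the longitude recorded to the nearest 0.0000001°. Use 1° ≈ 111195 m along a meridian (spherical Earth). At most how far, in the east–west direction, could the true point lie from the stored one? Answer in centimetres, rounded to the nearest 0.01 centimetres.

Rounding to 7 decimal places leaves the longitude within ±5e-08° of the true value.
One degree of longitude at 61.09° is 111195 × cos 61.09° ≈ 111195 × 0.4834 = 53755.6 m.
East–west error: 5e-08° × 53755.6 m/° ≈ 0.00268778 m.
That is 0.00268778 m = 0.26878 cm.

0.27 centimetres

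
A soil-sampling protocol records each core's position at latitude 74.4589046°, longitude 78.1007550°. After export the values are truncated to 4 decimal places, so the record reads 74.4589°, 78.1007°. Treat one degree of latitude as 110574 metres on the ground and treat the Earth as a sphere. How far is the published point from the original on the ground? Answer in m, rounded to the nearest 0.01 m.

1.71 m

The latitude changed by +0.0000046° and the longitude by +0.0000550°.
North–south shift: 0.0000046 × 110574 = 0.50864 m.
East–west at this latitude: 0.0000550° × 110574 × cos 74.4589° ≈ 0.0000550 × 29626 = 1.62943 m.
Distance: √(0.50864² + 1.62943²) ≈ 1.70698 m.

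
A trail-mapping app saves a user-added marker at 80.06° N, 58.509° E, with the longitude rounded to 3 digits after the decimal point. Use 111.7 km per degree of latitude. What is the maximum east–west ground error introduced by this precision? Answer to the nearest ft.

32 ft

Rounding to 3 decimal places leaves the longitude within ±0.0005° of the true value.
At latitude 80.06° a degree of longitude spans 111700 m × cos 80.06° = 111700 × 0.1726 ≈ 19281.3 m.
Maximum E–W displacement: 0.0005 × 19281.3 = 9.64065 m.
Converting: 9.64065 m × 3.2808 ft/m ≈ 31.629 ft.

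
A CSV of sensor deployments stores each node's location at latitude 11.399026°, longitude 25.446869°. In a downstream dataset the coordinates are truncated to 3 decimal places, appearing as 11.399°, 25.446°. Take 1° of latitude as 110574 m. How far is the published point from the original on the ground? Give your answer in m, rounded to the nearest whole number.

94 m

The latitude changed by +0.000026° and the longitude by +0.000869°.
N–S: 0.000026° × 110574 m/° = 2.87492 m.
East–west at this latitude: 0.000869° × 110574 × cos 11.399° ≈ 0.000869 × 108393 = 94.1934 m.
Combined displacement = (2.87492² + 94.1934²)^½ ≈ 94.2373 m.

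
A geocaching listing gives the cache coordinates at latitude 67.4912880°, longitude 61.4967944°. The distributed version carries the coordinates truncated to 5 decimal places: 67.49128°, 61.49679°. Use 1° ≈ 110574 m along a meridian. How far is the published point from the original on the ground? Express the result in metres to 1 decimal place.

0.9 metres

Δlat = 67.4912880 − 67.49128 = +0.0000080°; Δlon = 61.4967944 − 61.49679 = +0.0000044°.
North–south shift: 0.0000080 × 110574 = 0.884592 m.
East–west at this latitude: 0.0000044° × 110574 × cos 67.4913° ≈ 0.0000044 × 42330.4 = 0.186254 m.
Hypotenuse of the two orthogonal shifts: √(0.884592² + 0.186254²) = 0.903988 m.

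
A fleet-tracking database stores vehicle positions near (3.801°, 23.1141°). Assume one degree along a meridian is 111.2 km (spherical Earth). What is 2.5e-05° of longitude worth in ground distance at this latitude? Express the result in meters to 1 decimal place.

2.8 meters

At 3.801° a degree of longitude is 111200 × cos 3.801° ≈ 110955 m, so 2.5e-05° corresponds to 2.77388 m.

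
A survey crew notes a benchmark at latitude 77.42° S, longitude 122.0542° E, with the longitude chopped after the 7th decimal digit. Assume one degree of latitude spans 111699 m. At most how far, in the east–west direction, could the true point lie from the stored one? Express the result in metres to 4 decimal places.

Truncating at 7 decimal places can drop up to a full unit in the last place, so the longitude may be off by as much as 1e-07°.
One degree of longitude at 77.42° is 111699 × cos 77.42° ≈ 111699 × 0.2178 = 24328.3 m.
So at most 1e-07° × 24328.3 ≈ 0.00243283 m east–west.

0.0024 metres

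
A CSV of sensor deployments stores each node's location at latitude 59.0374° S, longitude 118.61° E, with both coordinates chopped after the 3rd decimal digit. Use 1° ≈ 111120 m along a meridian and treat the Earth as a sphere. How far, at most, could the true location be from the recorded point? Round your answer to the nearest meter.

Truncating at 3 decimal places can drop up to a full unit in the last place, so each coordinate may be off by as much as 0.001°.
North–south component: 0.001° × 111120 = 111.12 m.
East–west component at 59.0374°: 0.001° × 111120 × cos 59.0374° ≈ 0.001 × 57168.8 ≈ 57.1688 m.
Worst case both components are at the extreme and orthogonal: √(111.12² + 57.1688²) ≈ 124.964 m.

125 meters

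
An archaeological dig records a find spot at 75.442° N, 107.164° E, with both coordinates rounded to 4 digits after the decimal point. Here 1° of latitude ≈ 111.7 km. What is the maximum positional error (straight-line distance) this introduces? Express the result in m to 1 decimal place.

Rounding to 4 decimal places leaves each coordinate within ±5e-05° of the true value.
Latitude error → 5e-05 × 111700 = 5.585 m along the meridian.
E–W at 75.442°: 5e-05° × 111700 × cos 75.442° = 5e-05 × 111700 × 0.2514 ≈ 1.40385 m.
Worst case both components are at the extreme and orthogonal: √(5.585² + 1.40385²) ≈ 5.75873 m.

5.8 m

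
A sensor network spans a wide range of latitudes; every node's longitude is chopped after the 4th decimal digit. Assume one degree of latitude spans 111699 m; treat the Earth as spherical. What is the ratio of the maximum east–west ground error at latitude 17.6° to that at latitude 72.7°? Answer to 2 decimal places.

Truncating at 4 decimal places can drop up to a full unit in the last place, so the longitude may be off by as much as 0.0001°.
At 17.6°: 0.0001° × 111699 × cos 17.6° = 0.0001 × 111699 × 0.9532 ≈ 10.647 m.
Error at 72.7° = 0.0001° × 111699 × cos 72.7° ≈ 11.17 × 0.2974 = 3.3216 m.
The ratio reduces to cos 17.6° / cos 72.7° = 0.9532/0.2974 ≈ 3.2054.

3.21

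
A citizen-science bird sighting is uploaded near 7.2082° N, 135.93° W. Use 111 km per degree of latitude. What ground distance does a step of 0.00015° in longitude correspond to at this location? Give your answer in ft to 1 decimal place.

54.2 ft

One degree of longitude here spans 111000 × cos 7.2082° = 111000 × 0.9921 ≈ 110123 m; 0.00015° of that is 16.5184 m.
In feet: 16.5184 m ÷ 0.3048 ≈ 54.194 ft.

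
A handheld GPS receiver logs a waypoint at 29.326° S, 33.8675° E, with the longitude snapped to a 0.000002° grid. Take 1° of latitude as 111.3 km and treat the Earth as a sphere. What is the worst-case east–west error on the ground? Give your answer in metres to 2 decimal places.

With a 0.000002° grid the true value lies within half a step, ±0.000002°/2 = ±1e-06°, of the stored one.
At latitude 29.326° a degree of longitude spans 111300 m × cos 29.326° = 111300 × 0.8718 ≈ 97036.6 m.
So at most 1e-06° × 97036.6 ≈ 0.0970366 m east–west.

0.10 metres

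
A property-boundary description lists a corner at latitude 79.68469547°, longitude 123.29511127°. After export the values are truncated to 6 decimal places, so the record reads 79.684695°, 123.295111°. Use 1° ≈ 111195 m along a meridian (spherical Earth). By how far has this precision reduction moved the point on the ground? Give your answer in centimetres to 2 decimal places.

5.25 centimetres

The latitude changed by +0.00000047° and the longitude by +0.00000027°.
N–S: 0.00000047° × 111195 m/° = 0.0522616 m.
East–west at this latitude: 0.00000027° × 111195 × cos 79.6847° ≈ 0.00000027 × 19911.1 = 0.00537601 m.
Combined displacement = (0.0522616² + 0.00537601²)^½ ≈ 0.0525374 m.
That is 0.0525374 m = 5.2537 cm.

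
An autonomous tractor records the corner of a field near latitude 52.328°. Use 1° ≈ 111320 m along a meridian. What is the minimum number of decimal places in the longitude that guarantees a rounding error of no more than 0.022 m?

7 decimal places

At 52.328° one degree of longitude covers 111320 × cos 52.328° ≈ 111320 × 0.6111 ≈ 68032.1 m.
Rounding to N decimal places gives at most 0.5 × 10⁻ᴺ degrees of error, i.e. 0.5 × 10⁻ᴺ × 68032.1 m.
Setting 34016.1 × 10⁻ᴺ ≤ 0.022 gives 10ᴺ ≥ 1.546e+06, i.e. N ≥ 6.19.
N = 6 would give 0.034 m (too coarse); N = 7 gives 0.0034 m ≤ 0.022 m.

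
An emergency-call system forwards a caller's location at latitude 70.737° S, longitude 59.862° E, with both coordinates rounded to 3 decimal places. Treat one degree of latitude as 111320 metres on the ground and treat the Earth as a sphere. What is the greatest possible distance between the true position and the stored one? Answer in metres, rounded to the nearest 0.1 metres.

58.6 metres

Rounding to 3 decimal places leaves each coordinate within ±0.0005° of the true value.
Latitude error → 0.0005 × 111320 = 55.66 m along the meridian.
Longitude error → 0.0005 × 111320 × cos 70.737° = 0.0005 × 111320 × 0.3299 ≈ 18.3625 m.
The two errors are perpendicular, so the maximum displacement is √(55.66² + 18.3625²) ≈ 58.6107 m.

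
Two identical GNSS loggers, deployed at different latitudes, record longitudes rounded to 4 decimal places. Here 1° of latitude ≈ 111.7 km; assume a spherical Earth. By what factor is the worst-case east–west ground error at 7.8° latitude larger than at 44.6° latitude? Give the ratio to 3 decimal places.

1.391

Rounding to 4 decimal places leaves the longitude within ±5e-05° of the true value.
Error at 7.8° = 5e-05° × 111700 × cos 7.8° ≈ 5.585 × 0.9907 = 5.5333 m.
At 44.6°: 5e-05° × 111700 × cos 44.6° = 5e-05 × 111700 × 0.7120 ≈ 3.9767 m.
Ratio: 5.5333 / 3.9767 = cos 7.8° / cos 44.6° ≈ 1.3914.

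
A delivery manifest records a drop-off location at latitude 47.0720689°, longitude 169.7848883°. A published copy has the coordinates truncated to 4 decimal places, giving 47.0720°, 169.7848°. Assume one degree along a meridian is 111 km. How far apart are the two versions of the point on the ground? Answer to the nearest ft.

33 ft

The latitude changed by +0.0000689° and the longitude by +0.0000883°.
N–S: 0.0000689° × 111000 m/° = 7.6479 m.
E–W at 47.072°: 0.0000883° × 111000 × cos 47.072° = 0.0000883 × 111000 × 0.6811 ≈ 6.67546 m.
Combined displacement = (7.6479² + 6.67546²)^½ ≈ 10.1515 m.
Converting: 10.1515 m × 3.2808 ft/m ≈ 33.305 ft.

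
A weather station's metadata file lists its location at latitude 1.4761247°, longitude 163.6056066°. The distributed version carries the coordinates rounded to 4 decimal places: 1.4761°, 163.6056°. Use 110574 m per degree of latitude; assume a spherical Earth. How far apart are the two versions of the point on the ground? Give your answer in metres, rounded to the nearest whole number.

Δlat = 1.4761247 − 1.4761 = +0.0000247°; Δlon = 163.6056066 − 163.6056 = +0.0000066°.
North–south shift: 0.0000247 × 110574 = 2.73118 m.
E–W at 1.4761°: 0.0000066° × 110574 × cos 1.4761° = 0.0000066 × 110574 × 0.9997 ≈ 0.729546 m.
Distance: √(2.73118² + 0.729546²) ≈ 2.82694 m.

3 metres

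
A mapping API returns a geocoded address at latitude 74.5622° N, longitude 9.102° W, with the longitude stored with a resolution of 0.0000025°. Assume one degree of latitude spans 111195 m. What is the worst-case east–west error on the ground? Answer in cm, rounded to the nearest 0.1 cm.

With a 0.0000025° grid the true value lies within half a step, ±0.0000025°/2 = ±1.25e-06°, of the stored one.
Parallels shrink by cos φ, so at 74.5622° a degree of longitude is 111195 × 0.2662 ≈ 29599.2 m.
Maximum E–W displacement: 1.25e-06 × 29599.2 = 0.036999 m.
That is 0.036999 m = 3.6999 cm.

3.7 cm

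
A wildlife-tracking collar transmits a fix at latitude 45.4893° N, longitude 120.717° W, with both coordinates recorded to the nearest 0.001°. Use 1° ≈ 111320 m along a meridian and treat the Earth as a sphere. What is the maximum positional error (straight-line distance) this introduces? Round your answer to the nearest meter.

68 meters

Rounding to 3 decimal places leaves each coordinate within ±0.0005° of the true value.
North–south component: 0.0005° × 111320 = 55.66 m.
Longitude error → 0.0005 × 111320 × cos 45.4893° = 0.0005 × 111320 × 0.7010 ≈ 39.02 m.
The two errors are perpendicular, so the maximum displacement is √(55.66² + 39.02²) ≈ 67.975 m.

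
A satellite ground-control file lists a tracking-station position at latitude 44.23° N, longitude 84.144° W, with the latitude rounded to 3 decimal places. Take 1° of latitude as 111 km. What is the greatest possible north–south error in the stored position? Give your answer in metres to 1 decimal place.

Rounding to 3 decimal places leaves the latitude within ±0.0005° of the true value.
North–south distance: 0.0005° × 111000 m/° = 55.5 m.

55.5 metres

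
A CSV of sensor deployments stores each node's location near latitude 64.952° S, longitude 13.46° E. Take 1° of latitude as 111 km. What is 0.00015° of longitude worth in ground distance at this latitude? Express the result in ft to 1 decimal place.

At 64.952° a degree of longitude is 111000 × cos 64.952° ≈ 46994.9 m, so 0.00015° corresponds to 7.04923 m.
In feet: 7.04923 m ÷ 0.3048 ≈ 23.127 ft.

23.1 ft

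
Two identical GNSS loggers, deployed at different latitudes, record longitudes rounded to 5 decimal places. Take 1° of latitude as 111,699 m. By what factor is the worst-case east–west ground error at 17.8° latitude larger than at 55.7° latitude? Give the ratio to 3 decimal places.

Rounding to 5 decimal places leaves the longitude within ±5e-06° of the true value.
At 17.8°: 5e-06° × 111699 × cos 17.8° = 5e-06 × 111699 × 0.9521 ≈ 0.53176 m.
Error at 55.7° = 5e-06° × 111699 × cos 55.7° ≈ 0.5585 × 0.5635 = 0.31473 m.
The ratio reduces to cos 17.8° / cos 55.7° = 0.9521/0.5635 ≈ 1.6896.

1.690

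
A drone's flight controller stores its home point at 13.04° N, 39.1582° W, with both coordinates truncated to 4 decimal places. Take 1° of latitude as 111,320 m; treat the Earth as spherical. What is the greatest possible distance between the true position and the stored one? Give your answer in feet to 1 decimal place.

51.0 feet

Truncating at 4 decimal places can drop up to a full unit in the last place, so each coordinate may be off by as much as 0.0001°.
North–south component: 0.0001° × 111320 = 11.132 m.
Longitude error → 0.0001 × 111320 × cos 13.04° = 0.0001 × 111320 × 0.9742 ≈ 10.8449 m.
The two errors are perpendicular, so the maximum displacement is √(11.132² + 10.8449²) ≈ 15.5414 m.
In feet: 15.5414 m ÷ 0.3048 ≈ 50.989 ft.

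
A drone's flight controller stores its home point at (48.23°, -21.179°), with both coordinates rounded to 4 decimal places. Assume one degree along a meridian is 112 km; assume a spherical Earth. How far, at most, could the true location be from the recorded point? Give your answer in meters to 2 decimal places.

Rounding to 4 decimal places leaves each coordinate within ±5e-05° of the true value.
North–south component: 5e-05° × 112000 = 5.6 m.
Longitude error → 5e-05 × 112000 × cos 48.23° = 5e-05 × 112000 × 0.6661 ≈ 3.7304 m.
The two errors are perpendicular, so the maximum displacement is √(5.6² + 3.7304²) ≈ 6.72873 m.

6.73 meters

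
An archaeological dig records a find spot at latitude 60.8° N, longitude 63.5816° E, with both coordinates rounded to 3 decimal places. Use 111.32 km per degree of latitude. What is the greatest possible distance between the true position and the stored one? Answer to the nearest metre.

Rounding to 3 decimal places leaves each coordinate within ±0.0005° of the true value.
Latitude error → 0.0005 × 111320 = 55.66 m along the meridian.
East–west component at 60.8°: 0.0005° × 111320 × cos 60.8° ≈ 0.0005 × 54308.5 ≈ 27.1543 m.
The two errors are perpendicular, so the maximum displacement is √(55.66² + 27.1543²) ≈ 61.9305 m.

62 metres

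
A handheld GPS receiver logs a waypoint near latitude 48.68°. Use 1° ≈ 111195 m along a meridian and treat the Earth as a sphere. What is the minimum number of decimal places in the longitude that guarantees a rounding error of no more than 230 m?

At 48.68° one degree of longitude covers 111195 × cos 48.68° ≈ 111195 × 0.6603 ≈ 73418 m.
Rounding to N decimal places gives at most 0.5 × 10⁻ᴺ degrees of error, i.e. 0.5 × 10⁻ᴺ × 73418 m.
Setting 36709 × 10⁻ᴺ ≤ 230 gives 10ᴺ ≥ 159.6, i.e. N ≥ 2.20.
So 3 decimal places suffice (36.7 m); 2 would allow up to 367 m.

3 decimal places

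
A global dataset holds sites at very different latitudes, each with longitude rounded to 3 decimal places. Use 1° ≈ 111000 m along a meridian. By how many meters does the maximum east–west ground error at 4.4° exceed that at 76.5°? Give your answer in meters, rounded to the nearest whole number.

42 meters

Rounding to 3 decimal places leaves the longitude within ±0.0005° of the true value.
Error at 4.4° = 0.0005° × 111000 × cos 4.4° ≈ 55.5 × 0.9971 = 55.336 m.
Error at 76.5° = 0.0005° × 111000 × cos 76.5° ≈ 55.5 × 0.2334 = 12.956 m.
So the lower-latitude error exceeds the higher by 55.336 − 12.956 = 42.38 m.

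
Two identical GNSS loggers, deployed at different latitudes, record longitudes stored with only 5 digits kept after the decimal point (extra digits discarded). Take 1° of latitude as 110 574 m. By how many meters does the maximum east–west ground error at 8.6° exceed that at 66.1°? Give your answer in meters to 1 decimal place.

Truncating at 5 decimal places can drop up to a full unit in the last place, so the longitude may be off by as much as 1e-05°.
At 8.6°: 1e-05° × 110574 × cos 8.6° = 1e-05 × 110574 × 0.9888 ≈ 1.0933 m.
At 66.1°: 1e-05° × 110574 × cos 66.1° = 1e-05 × 110574 × 0.4051 ≈ 0.44798 m.
So the lower-latitude error exceeds the higher by 1.0933 − 0.44798 = 0.64533 m.

0.6 meters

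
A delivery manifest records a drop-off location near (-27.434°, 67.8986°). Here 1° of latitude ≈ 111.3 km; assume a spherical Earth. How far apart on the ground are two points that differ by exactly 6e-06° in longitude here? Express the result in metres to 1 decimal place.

0.6 metres

6e-06° of longitude at 27.434° is 6e-06 × 111300 × cos 27.434° ≈ 6e-06 × 98783.4 = 0.592701 m.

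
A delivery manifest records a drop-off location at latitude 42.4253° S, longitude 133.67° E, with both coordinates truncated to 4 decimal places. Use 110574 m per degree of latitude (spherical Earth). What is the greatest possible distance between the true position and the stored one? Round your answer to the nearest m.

14 m

Truncating at 4 decimal places can drop up to a full unit in the last place, so each coordinate may be off by as much as 0.0001°.
North–south component: 0.0001° × 110574 = 11.0574 m.
Longitude error → 0.0001 × 110574 × cos 42.4253° = 0.0001 × 110574 × 0.7382 ≈ 8.1621 m.
Worst case both components are at the extreme and orthogonal: √(11.0574² + 8.1621²) ≈ 13.7436 m.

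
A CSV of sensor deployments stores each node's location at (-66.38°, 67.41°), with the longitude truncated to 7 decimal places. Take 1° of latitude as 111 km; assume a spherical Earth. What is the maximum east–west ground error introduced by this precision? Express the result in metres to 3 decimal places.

0.004 metres

Truncating at 7 decimal places can drop up to a full unit in the last place, so the longitude may be off by as much as 1e-07°.
Parallels shrink by cos φ, so at 66.38° a degree of longitude is 111000 × 0.4007 ≈ 44474.2 m.
East–west error: 1e-07° × 44474.2 m/° ≈ 0.00444742 m.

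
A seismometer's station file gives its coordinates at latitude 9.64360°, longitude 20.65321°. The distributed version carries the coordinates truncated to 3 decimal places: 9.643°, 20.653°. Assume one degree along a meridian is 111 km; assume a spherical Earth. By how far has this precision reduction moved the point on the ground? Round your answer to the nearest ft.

231 ft

The latitude changed by +0.00060° and the longitude by +0.00021°.
North–south shift: 0.00060 × 111000 = 66.6 m.
E–W at 9.643°: 0.00021° × 111000 × cos 9.643° = 0.00021 × 111000 × 0.9859 ≈ 22.9806 m.
Distance: √(66.6² + 22.9806²) ≈ 70.4533 m.
Converting: 70.4533 m × 3.2808 ft/m ≈ 231.15 ft.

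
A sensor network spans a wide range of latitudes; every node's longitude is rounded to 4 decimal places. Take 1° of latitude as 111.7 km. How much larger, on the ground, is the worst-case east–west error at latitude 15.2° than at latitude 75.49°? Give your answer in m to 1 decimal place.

4.0 m

Rounding to 4 decimal places leaves the longitude within ±5e-05° of the true value.
At 15.2°: 5e-05° × 111700 × cos 15.2° = 5e-05 × 111700 × 0.9650 ≈ 5.3896 m.
At 75.49°: 5e-05° × 111700 × cos 75.49° = 5e-05 × 111700 × 0.2505 ≈ 1.3993 m.
So the lower-latitude error exceeds the higher by 5.3896 − 1.3993 = 3.9903 m.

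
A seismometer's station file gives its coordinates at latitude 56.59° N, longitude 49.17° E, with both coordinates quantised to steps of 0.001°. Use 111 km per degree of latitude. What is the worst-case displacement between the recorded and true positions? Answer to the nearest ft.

208 ft

With a 0.001° grid the true value lies within half a step, ±0.001°/2 = ±0.0005°, of the stored one.
Latitude error → 0.0005 × 111000 = 55.5 m along the meridian.
E–W at 56.59°: 0.0005° × 111000 × cos 56.59° = 0.0005 × 111000 × 0.5506 ≈ 30.5598 m.
Combining orthogonally: (55.5² + 30.5598²)^½ ≈ 63.3573 m.
Converting: 63.3573 m × 3.2808 ft/m ≈ 207.87 ft.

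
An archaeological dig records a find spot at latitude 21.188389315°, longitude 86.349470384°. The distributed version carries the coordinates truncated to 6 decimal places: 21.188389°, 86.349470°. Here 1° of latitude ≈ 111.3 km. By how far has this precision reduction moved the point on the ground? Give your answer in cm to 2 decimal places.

The latitude changed by +0.000000315° and the longitude by +0.000000384°.
N–S: 0.000000315° × 111300 m/° = 0.0350595 m.
East–west at this latitude: 0.000000384° × 111300 × cos 21.1884° ≈ 0.000000384 × 103776 = 0.0398499 m.
Distance: √(0.0350595² + 0.0398499²) ≈ 0.0530771 m.
That is 0.0530771 m = 5.3077 cm.

5.31 cm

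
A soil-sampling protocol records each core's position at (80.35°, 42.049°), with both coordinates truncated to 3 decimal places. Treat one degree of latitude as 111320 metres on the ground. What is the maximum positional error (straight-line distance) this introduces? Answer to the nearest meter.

113 meters

Truncating at 3 decimal places can drop up to a full unit in the last place, so each coordinate may be off by as much as 0.001°.
North–south component: 0.001° × 111320 = 111.32 m.
E–W at 80.35°: 0.001° × 111320 × cos 80.35° = 0.001 × 111320 × 0.1676 ≈ 18.6605 m.
The two errors are perpendicular, so the maximum displacement is √(111.32² + 18.6605²) ≈ 112.873 m.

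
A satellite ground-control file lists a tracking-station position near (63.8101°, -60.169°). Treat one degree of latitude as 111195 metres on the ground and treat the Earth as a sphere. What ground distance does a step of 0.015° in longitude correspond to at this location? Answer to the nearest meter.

0.015° of longitude at 63.8101° is 0.015 × 111195 × cos 63.8101° ≈ 0.015 × 49075.7 = 736.135 m.

736 meters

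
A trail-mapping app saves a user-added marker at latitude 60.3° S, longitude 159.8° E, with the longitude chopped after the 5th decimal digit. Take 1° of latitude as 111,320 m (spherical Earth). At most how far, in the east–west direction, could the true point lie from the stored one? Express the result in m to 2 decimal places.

0.55 m

Truncating at 5 decimal places can drop up to a full unit in the last place, so the longitude may be off by as much as 1e-05°.
One degree of longitude at 60.3° is 111320 × cos 60.3° ≈ 111320 × 0.4955 = 55154.5 m.
So at most 1e-05° × 55154.5 ≈ 0.551545 m east–west.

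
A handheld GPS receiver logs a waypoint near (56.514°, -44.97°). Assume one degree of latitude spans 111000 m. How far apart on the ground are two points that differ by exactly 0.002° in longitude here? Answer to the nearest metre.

One degree of longitude here spans 111000 × cos 56.514° = 111000 × 0.5517 ≈ 61242.4 m; 0.002° of that is 122.485 m.

122 metres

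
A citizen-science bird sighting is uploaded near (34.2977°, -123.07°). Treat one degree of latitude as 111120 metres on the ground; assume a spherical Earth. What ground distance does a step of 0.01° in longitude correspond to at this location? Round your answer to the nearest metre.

One degree of longitude here spans 111120 × cos 34.2977° = 111120 × 0.8261 ≈ 91798.6 m; 0.01° of that is 917.986 m.

918 metres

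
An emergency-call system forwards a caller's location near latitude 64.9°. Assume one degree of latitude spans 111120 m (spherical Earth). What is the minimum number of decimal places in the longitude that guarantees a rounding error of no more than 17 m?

4 decimal places

At 64.9° one degree of longitude covers 111120 × cos 64.9° ≈ 111120 × 0.4242 ≈ 47137 m.
With N decimal places the half-ulp bound is 0.5·10⁻ᴺ°, or 0.5·10⁻ᴺ × 47137 m on the ground.
Need 0.5 × 47137 × 10⁻ᴺ ≤ 17 → 10⁻ᴺ ≤ 7.213e-04, so N ≥ 3.14.
So 4 decimal places suffice (2.36 m); 3 would allow up to 23.6 m.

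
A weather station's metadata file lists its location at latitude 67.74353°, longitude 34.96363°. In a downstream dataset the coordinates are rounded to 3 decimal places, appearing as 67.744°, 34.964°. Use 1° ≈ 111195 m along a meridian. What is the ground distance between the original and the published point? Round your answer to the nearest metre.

55 metres

Δlat = 67.74353 − 67.744 = -0.00047°; Δlon = 34.96363 − 34.964 = -0.00037°.
N–S: -0.00047° × 111195 m/° = -52.2616 m.
E–W at 67.744°: -0.00037° × 111195 × cos 67.744° = -0.00037 × 111195 × 0.3787 ≈ -15.5824 m.
Distance: √(52.2616² + 15.5824²) ≈ 54.5352 m.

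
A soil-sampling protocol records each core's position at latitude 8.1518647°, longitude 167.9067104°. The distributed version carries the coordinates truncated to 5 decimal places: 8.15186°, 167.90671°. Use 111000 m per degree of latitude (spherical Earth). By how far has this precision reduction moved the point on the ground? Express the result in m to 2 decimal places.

The latitude changed by +0.0000047° and the longitude by +0.0000004°.
N–S: 0.0000047° × 111000 m/° = 0.5217 m.
E–W at 8.15186°: 0.0000004° × 111000 × cos 8.15186° = 0.0000004 × 111000 × 0.9899 ≈ 0.0439514 m.
Combined displacement = (0.5217² + 0.0439514²)^½ ≈ 0.523548 m.

0.52 m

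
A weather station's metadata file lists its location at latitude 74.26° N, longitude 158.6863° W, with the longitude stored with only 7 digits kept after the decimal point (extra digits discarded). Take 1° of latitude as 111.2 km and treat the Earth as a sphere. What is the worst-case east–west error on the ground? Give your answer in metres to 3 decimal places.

0.003 metres

Truncating at 7 decimal places can drop up to a full unit in the last place, so the longitude may be off by as much as 1e-07°.
At latitude 74.26° a degree of longitude spans 111200 m × cos 74.26° = 111200 × 0.2713 ≈ 30165.5 m.
So at most 1e-07° × 30165.5 ≈ 0.00301655 m east–west.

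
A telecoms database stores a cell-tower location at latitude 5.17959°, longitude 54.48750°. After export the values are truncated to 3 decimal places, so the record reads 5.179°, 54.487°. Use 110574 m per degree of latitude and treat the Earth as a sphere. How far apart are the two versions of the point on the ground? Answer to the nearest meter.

85 meters

The latitude changed by +0.00059° and the longitude by +0.00050°.
North–south shift: 0.00059 × 110574 = 65.2387 m.
East–west at this latitude: 0.00050° × 110574 × cos 5.179° ≈ 0.00050 × 110123 = 55.0613 m.
Combined displacement = (65.2387² + 55.0613²)^½ ≈ 85.3688 m.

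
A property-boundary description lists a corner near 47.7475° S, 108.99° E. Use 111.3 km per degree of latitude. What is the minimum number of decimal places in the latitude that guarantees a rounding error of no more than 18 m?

4

One degree of latitude covers 111300 m.
Rounding to N decimal places gives at most 0.5 × 10⁻ᴺ degrees of error, i.e. 0.5 × 10⁻ᴺ × 111300 m.
Need 0.5 × 111300 × 10⁻ᴺ ≤ 18 → 10⁻ᴺ ≤ 3.235e-04, so N ≥ 3.49.
N = 3 would give 55.6 m (too coarse); N = 4 gives 5.57 m ≤ 18 m.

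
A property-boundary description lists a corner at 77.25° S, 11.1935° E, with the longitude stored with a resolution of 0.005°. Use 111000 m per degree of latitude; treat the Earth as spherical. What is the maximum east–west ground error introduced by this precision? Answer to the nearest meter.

61 meters

With a 0.005° grid the true value lies within half a step, ±0.005°/2 = ±0.0025°, of the stored one.
One degree of longitude at 77.25° is 111000 × cos 77.25° ≈ 111000 × 0.2207 = 24497.4 m.
East–west error: 0.0025° × 24497.4 m/° ≈ 61.2435 m.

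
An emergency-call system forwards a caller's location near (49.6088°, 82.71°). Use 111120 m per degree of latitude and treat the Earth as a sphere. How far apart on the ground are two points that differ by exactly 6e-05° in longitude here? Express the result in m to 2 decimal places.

6e-05° of longitude at 49.6088° is 6e-05 × 111120 × cos 49.6088° ≈ 6e-05 × 72006.1 = 4.32037 m.

4.32 m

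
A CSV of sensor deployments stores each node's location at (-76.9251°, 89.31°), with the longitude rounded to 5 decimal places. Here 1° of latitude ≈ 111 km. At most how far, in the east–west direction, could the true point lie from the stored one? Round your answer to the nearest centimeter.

Rounding to 5 decimal places leaves the longitude within ±5e-06° of the true value.
Parallels shrink by cos φ, so at 76.9251° a degree of longitude is 111000 × 0.2262 ≈ 25110.9 m.
So at most 5e-06° × 25110.9 ≈ 0.125555 m east–west.
That is 0.125555 m = 12.555 cm.

13 centimeters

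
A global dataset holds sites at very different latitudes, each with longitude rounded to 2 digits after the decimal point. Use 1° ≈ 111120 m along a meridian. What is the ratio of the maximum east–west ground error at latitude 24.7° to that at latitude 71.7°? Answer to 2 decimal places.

Rounding to 2 decimal places leaves the longitude within ±0.005° of the true value.
Error at 24.7° = 0.005° × 111120 × cos 24.7° ≈ 555.6 × 0.9085 = 504.77 m.
At 71.7°: 0.005° × 111120 × cos 71.7° = 0.005 × 111120 × 0.3140 ≈ 174.45 m.
Ratio: 504.77 / 174.45 = cos 24.7° / cos 71.7° ≈ 2.8934.

2.89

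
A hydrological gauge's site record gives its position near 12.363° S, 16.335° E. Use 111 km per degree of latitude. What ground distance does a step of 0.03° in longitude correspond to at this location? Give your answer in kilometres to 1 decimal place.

3.3 kilometres

0.03° of longitude at 12.363° is 0.03 × 111000 × cos 12.363° ≈ 0.03 × 108426 = 3252.78 m.
That is 3252.78 m = 3.2528 km.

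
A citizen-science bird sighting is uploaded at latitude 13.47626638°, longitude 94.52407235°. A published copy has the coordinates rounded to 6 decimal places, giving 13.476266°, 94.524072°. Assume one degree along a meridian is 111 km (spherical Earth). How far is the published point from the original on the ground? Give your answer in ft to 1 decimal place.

Δlat = 13.47626638 − 13.476266 = +0.00000038°; Δlon = 94.52407235 − 94.524072 = +0.00000035°.
N–S: 0.00000038° × 111000 m/° = 0.04218 m.
E–W at 13.4763°: 0.00000035° × 111000 × cos 13.4763° = 0.00000035 × 111000 × 0.9725 ≈ 0.0377803 m.
Hypotenuse of the two orthogonal shifts: √(0.04218² + 0.0377803²) = 0.056626 m.
Converting: 0.056626 m × 3.2808 ft/m ≈ 0.18578 ft.

0.2 ft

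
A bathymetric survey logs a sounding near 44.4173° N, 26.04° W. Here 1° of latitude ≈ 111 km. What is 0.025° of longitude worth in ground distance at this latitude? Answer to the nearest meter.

1982 meters

0.025° of longitude at 44.4173° is 0.025 × 111000 × cos 44.4173° ≈ 0.025 × 79283 = 1982.08 m.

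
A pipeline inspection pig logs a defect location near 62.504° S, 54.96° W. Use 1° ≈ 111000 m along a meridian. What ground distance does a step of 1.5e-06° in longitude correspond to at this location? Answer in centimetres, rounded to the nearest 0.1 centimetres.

7.7 centimetres

1.5e-06° of longitude at 62.504° is 1.5e-06 × 111000 × cos 62.504° ≈ 1.5e-06 × 51247.2 = 0.0768708 m.
That is 0.0768708 m = 7.6871 cm.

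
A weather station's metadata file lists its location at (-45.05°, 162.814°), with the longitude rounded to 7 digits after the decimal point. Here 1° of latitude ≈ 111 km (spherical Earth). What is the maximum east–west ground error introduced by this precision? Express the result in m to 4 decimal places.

0.0039 m

Rounding to 7 decimal places leaves the longitude within ±5e-08° of the true value.
At latitude 45.05° a degree of longitude spans 111000 m × cos 45.05° = 111000 × 0.7065 ≈ 78420.3 m.
So at most 5e-08° × 78420.3 ≈ 0.00392102 m east–west.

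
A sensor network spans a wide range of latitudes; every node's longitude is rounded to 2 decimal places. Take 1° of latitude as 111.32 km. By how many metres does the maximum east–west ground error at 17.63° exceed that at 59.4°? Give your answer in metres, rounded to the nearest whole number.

Rounding to 2 decimal places leaves the longitude within ±0.005° of the true value.
Error at 17.63° = 0.005° × 111320 × cos 17.63° ≈ 556.6 × 0.9530 = 530.46 m.
At 59.4°: 0.005° × 111320 × cos 59.4° = 0.005 × 111320 × 0.5090 ≈ 283.33 m.
So the lower-latitude error exceeds the higher by 530.46 − 283.33 = 247.13 m.

247 metres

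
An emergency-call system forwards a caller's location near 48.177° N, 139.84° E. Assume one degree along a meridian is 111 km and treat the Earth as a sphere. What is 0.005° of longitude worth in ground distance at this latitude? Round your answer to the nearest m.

One degree of longitude here spans 111000 × cos 48.177° = 111000 × 0.6668 ≈ 74018.3 m; 0.005° of that is 370.092 m.

370 m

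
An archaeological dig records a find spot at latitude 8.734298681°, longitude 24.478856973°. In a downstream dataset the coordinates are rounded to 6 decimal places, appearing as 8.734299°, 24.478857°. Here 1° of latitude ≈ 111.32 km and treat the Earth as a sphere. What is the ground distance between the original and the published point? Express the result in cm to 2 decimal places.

Δlat = 8.734298681 − 8.734299 = -0.000000319°; Δlon = 24.478856973 − 24.478857 = -0.000000027°.
North–south shift: -0.000000319 × 111320 = -0.0355111 m.
East–west at this latitude: -0.000000027° × 111320 × cos 8.7343° ≈ -0.000000027 × 110029 = -0.00297078 m.
Combined displacement = (0.0355111² + 0.00297078²)^½ ≈ 0.0356351 m.
That is 0.0356351 m = 3.5635 cm.

3.56 cm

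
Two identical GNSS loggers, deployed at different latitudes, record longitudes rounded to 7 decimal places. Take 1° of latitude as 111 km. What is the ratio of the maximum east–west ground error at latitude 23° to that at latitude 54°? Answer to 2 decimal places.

1.57

Rounding to 7 decimal places leaves the longitude within ±5e-08° of the true value.
At 23°: 5e-08° × 111000 × cos 23° = 5e-08 × 111000 × 0.9205 ≈ 0.0051088 m.
Error at 54° = 5e-08° × 111000 × cos 54° ≈ 0.00555 × 0.5878 = 0.0032622 m.
Ratio: 0.0051088 / 0.0032622 = cos 23° / cos 54° ≈ 1.5661.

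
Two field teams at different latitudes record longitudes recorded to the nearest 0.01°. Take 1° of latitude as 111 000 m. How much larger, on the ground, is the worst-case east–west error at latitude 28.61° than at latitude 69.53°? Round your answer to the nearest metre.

293 metres

Rounding to 2 decimal places leaves the longitude within ±0.005° of the true value.
Error at 28.61° = 0.005° × 111000 × cos 28.61° ≈ 555 × 0.8779 = 487.23 m.
At 69.53°: 0.005° × 111000 × cos 69.53° = 0.005 × 111000 × 0.3497 ≈ 194.09 m.
So the lower-latitude error exceeds the higher by 487.23 − 194.09 = 293.14 m.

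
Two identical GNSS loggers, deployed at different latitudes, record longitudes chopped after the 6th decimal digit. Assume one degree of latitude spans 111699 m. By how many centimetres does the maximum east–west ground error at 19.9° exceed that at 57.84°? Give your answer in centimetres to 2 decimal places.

4.56 centimetres

Truncating at 6 decimal places can drop up to a full unit in the last place, so the longitude may be off by as much as 1e-06°.
At 19.9°: 1e-06° × 111699 × cos 19.9° = 1e-06 × 111699 × 0.9403 ≈ 0.10503 m.
At 57.84°: 1e-06° × 111699 × cos 57.84° = 1e-06 × 111699 × 0.5323 ≈ 0.059456 m.
Difference: 0.10503 − 0.059456 = 0.045573 m.
That is 0.0455735 m = 4.5573 cm.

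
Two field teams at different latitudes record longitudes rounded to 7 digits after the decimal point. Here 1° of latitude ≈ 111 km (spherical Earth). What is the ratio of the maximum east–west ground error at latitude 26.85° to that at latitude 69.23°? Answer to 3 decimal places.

Rounding to 7 decimal places leaves the longitude within ±5e-08° of the true value.
At 26.85°: 5e-08° × 111000 × cos 26.85° = 5e-08 × 111000 × 0.8922 ≈ 0.0049517 m.
At 69.23°: 5e-08° × 111000 × cos 69.23° = 5e-08 × 111000 × 0.3546 ≈ 0.0019681 m.
The ratio reduces to cos 26.85° / cos 69.23° = 0.8922/0.3546 ≈ 2.5159.

2.516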